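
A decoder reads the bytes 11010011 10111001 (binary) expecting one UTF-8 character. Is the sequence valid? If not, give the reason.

Leading byte 0xD3 = 11010011 → 2-byte form.
Continuation bytes 0xB9=10111001 all match 10xxxxxx.
Decoded value 0x4F9 is ≥ 0x80 (shortest form) and not a surrogate.

valid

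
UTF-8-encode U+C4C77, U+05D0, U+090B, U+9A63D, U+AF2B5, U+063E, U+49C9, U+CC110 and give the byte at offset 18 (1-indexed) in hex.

1-indexed offset 18 is 0-indexed offset 17.
U+C4C77 → 4-byte form F3 84 B1 B7 at offsets 0–3.
U+05D0 → 2-byte form D7 90 at offsets 4–5.
U+090B → 3-byte form E0 A4 8B at offsets 6–8.
U+9A63D → 4-byte form F2 9A 98 BD at offsets 9–12.
U+AF2B5 → 4-byte form F2 AF 8A B5 at offsets 13–16.
U+063E → 2-byte form D8 BE at offsets 17–18.
Offset 17 falls in char 6's range; it's byte 1 of D8 BE = 0xD8.

0xD8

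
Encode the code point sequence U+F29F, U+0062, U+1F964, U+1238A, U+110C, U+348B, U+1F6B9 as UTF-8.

U+F29F: 3-byte form → EF 8A 9F.
U+0062: 1-byte form → 62.
U+1F964: 4-byte form → F0 9F A5 A4.
U+1238A: 4-byte form → F0 92 8E 8A.
U+110C: 3-byte form → E1 84 8C.
U+348B: 3-byte form → E3 92 8B.
U+1F6B9: 4-byte form → F0 9F 9A B9.
Concatenated (22 bytes): EF 8A 9F 62 F0 9F A5 A4 F0 92 8E 8A E1 84 8C E3 92 8B F0 9F 9A B9.

EF 8A 9F 62 F0 9F A5 A4 F0 92 8E 8A E1 84 8C E3 92 8B F0 9F 9A B9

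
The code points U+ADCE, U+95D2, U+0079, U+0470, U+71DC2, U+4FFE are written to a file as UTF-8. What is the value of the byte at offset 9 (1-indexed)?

1-indexed offset 9 is 0-indexed offset 8.
U+ADCE → 3-byte form EA B7 8E at offsets 0–2.
U+95D2 → 3-byte form E9 97 92 at offsets 3–5.
U+0079 → 1-byte form 79 at offsets 6–6.
U+0470 → 2-byte form D1 B0 at offsets 7–8.
Offset 8 falls in char 4's range; it's byte 2 of D1 B0 = 0xB0.

0xB0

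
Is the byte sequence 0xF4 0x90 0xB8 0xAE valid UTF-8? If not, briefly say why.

invalid (encodes a value above U+10FFFF)

Leading byte 0xF4 = 11110100 → 4-byte form.
Payload = 0x110E2E, which exceeds U+10FFFF, the maximum Unicode code point. (Leading bytes F5–FF, or F4 followed by ≥ 0x90, are invalid.)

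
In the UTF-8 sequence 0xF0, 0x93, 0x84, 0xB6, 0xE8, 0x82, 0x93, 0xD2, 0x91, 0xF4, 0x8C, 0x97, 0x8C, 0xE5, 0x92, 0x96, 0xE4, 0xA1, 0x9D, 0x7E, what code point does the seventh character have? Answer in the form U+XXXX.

U+007E

Offset 0: leading byte 0xF0 = 11110000 → 4-byte char #1 = F0 93 84 B6.
Offset 4: leading byte 0xE8 = 11101000 → 3-byte char #2 = E8 82 93.
Offset 7: leading byte 0xD2 = 11010010 → 2-byte char #3 = D2 91.
Offset 9: leading byte 0xF4 = 11110100 → 4-byte char #4 = F4 8C 97 8C.
Offset 13: leading byte 0xE5 = 11100101 → 3-byte char #5 = E5 92 96.
Offset 16: leading byte 0xE4 = 11100100 → 3-byte char #6 = E4 A1 9D.
Offset 19: leading byte 0x7E = 01111110 → 1-byte char #7 = 7E.
Leading byte 0x7E = 01111110 matches 0xxxxxxx → 1-byte sequence.
Byte 1: 0x7E = 01111110, payload 1111110 (7 bits).
Concatenate: 1111110 = 0x7E (7 bits → U+007E).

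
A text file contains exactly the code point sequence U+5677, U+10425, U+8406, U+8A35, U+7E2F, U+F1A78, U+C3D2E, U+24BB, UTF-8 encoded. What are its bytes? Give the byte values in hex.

E5 99 B7 F0 90 90 A5 E8 90 86 E8 A8 B5 E7 B8 AF F3 B1 A9 B8 F3 83 B4 AE E2 92 BB

U+5677: 3-byte form → E5 99 B7.
U+10425: 4-byte form → F0 90 90 A5.
U+8406: 3-byte form → E8 90 86.
U+8A35: 3-byte form → E8 A8 B5.
U+7E2F: 3-byte form → E7 B8 AF.
U+F1A78: 4-byte form → F3 B1 A9 B8.
U+C3D2E: 4-byte form → F3 83 B4 AE.
U+24BB: 3-byte form → E2 92 BB.
Concatenated (27 bytes): E5 99 B7 F0 90 90 A5 E8 90 86 E8 A8 B5 E7 B8 AF F3 B1 A9 B8 F3 83 B4 AE E2 92 BB.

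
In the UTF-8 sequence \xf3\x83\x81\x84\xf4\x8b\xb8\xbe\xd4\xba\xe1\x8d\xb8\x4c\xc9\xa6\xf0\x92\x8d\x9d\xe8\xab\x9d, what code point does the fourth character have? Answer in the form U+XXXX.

Offset 0: leading byte 0xF3 = 11110011 → 4-byte char #1 = F3 83 81 84.
Offset 4: leading byte 0xF4 = 11110100 → 4-byte char #2 = F4 8B B8 BE.
Offset 8: leading byte 0xD4 = 11010100 → 2-byte char #3 = D4 BA.
Offset 10: leading byte 0xE1 = 11100001 → 3-byte char #4 = E1 8D B8.
Leading byte 0xE1 = 11100001 matches 1110xxxx → 3-byte sequence.
Byte 1: 0xE1 = 11100001, payload 0001 (4 bits).
Byte 2: 0x8D = 10001101 (10xxxxxx ✓), payload 001101.
Byte 3: 0xB8 = 10111000 (10xxxxxx ✓), payload 111000.
Concatenate: 0001001101111000 = 0x1378 (16 bits → U+1378).

U+1378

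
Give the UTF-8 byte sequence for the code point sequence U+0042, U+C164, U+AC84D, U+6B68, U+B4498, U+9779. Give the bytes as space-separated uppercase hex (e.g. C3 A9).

U+0042: 1-byte form → 42.
U+C164: 3-byte form → EC 85 A4.
U+AC84D: 4-byte form → F2 AC A1 8D.
U+6B68: 3-byte form → E6 AD A8.
U+B4498: 4-byte form → F2 B4 92 98.
U+9779: 3-byte form → E9 9D B9.
Concatenated (18 bytes): 42 EC 85 A4 F2 AC A1 8D E6 AD A8 F2 B4 92 98 E9 9D B9.

42 EC 85 A4 F2 AC A1 8D E6 AD A8 F2 B4 92 98 E9 9D B9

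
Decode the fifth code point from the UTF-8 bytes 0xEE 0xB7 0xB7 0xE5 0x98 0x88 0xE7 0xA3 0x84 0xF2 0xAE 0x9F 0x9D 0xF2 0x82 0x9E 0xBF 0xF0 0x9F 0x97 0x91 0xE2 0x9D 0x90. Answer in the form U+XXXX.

Offset 0: leading byte 0xEE = 11101110 → 3-byte char #1 = EE B7 B7.
Offset 3: leading byte 0xE5 = 11100101 → 3-byte char #2 = E5 98 88.
Offset 6: leading byte 0xE7 = 11100111 → 3-byte char #3 = E7 A3 84.
Offset 9: leading byte 0xF2 = 11110010 → 4-byte char #4 = F2 AE 9F 9D.
Offset 13: leading byte 0xF2 = 11110010 → 4-byte char #5 = F2 82 9E BF.
Leading byte 0xF2 = 11110010 matches 11110xxx → 4-byte sequence.
Byte 1: 0xF2 = 11110010, payload 010 (3 bits).
Byte 2: 0x82 = 10000010 (10xxxxxx ✓), payload 000010.
Byte 3: 0x9E = 10011110 (10xxxxxx ✓), payload 011110.
Byte 4: 0xBF = 10111111 (10xxxxxx ✓), payload 111111.
Concatenate: 010000010011110111111 = 0x827BF (21 bits → U+827BF).

U+827BF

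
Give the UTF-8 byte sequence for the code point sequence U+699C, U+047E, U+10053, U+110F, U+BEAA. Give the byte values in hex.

E6 A6 9C D1 BE F0 90 81 93 E1 84 8F EB BA AA

U+699C: 3-byte form → E6 A6 9C.
U+047E: 2-byte form → D1 BE.
U+10053: 4-byte form → F0 90 81 93.
U+110F: 3-byte form → E1 84 8F.
U+BEAA: 3-byte form → EB BA AA.
Concatenated (15 bytes): E6 A6 9C D1 BE F0 90 81 93 E1 84 8F EB BA AA.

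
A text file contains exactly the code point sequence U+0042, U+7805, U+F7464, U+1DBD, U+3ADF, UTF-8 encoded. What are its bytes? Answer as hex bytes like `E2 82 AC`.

U+0042: 1-byte form → 42.
U+7805: 3-byte form → E7 A0 85.
U+F7464: 4-byte form → F3 B7 91 A4.
U+1DBD: 3-byte form → E1 B6 BD.
U+3ADF: 3-byte form → E3 AB 9F.
Concatenated (14 bytes): 42 E7 A0 85 F3 B7 91 A4 E1 B6 BD E3 AB 9F.

42 E7 A0 85 F3 B7 91 A4 E1 B6 BD E3 AB 9F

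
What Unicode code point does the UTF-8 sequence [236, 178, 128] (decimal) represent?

U+CC80

Leading byte 0xEC = 11101100 matches 1110xxxx → 3-byte sequence.
Byte 1: 0xEC = 11101100, payload 1100 (4 bits).
Byte 2: 0xB2 = 10110010 (10xxxxxx ✓), payload 110010.
Byte 3: 0x80 = 10000000 (10xxxxxx ✓), payload 000000.
Concatenate: 1100110010000000 = 0xCC80 (16 bits → U+CC80).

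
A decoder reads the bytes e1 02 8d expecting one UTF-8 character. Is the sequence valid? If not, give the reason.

invalid (non-continuation byte where continuation expected)

Leading byte 0xE1 = 11100001 → 3-byte form.
Byte 2 is 0x02 = 00000010, which is not 10xxxxxx — expected a continuation byte.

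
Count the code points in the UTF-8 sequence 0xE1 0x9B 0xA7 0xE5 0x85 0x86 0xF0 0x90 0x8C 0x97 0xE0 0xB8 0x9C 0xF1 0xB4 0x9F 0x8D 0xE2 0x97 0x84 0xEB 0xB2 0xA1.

7

Byte at offset 0: 0xE1 = 11100001 → 3-byte char (#1). Advance 3.
Byte at offset 3: 0xE5 = 11100101 → 3-byte char (#2). Advance 3.
Byte at offset 6: 0xF0 = 11110000 → 4-byte char (#3). Advance 4.
Byte at offset 10: 0xE0 = 11100000 → 3-byte char (#4). Advance 3.
Byte at offset 13: 0xF1 = 11110001 → 4-byte char (#5). Advance 4.
Byte at offset 17: 0xE2 = 11100010 → 3-byte char (#6). Advance 3.
Byte at offset 20: 0xEB = 11101011 → 3-byte char (#7). Advance 3.
Reached end at offset 23 after 7 code points.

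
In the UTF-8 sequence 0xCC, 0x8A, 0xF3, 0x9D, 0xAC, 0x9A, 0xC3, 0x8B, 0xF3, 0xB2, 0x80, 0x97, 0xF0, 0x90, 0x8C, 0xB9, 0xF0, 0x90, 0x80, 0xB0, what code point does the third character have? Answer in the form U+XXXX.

Offset 0: leading byte 0xCC = 11001100 → 2-byte char #1 = CC 8A.
Offset 2: leading byte 0xF3 = 11110011 → 4-byte char #2 = F3 9D AC 9A.
Offset 6: leading byte 0xC3 = 11000011 → 2-byte char #3 = C3 8B.
Leading byte 0xC3 = 11000011 matches 110xxxxx → 2-byte sequence.
Byte 1: 0xC3 = 11000011, payload 00011 (5 bits).
Byte 2: 0x8B = 10001011 (10xxxxxx ✓), payload 001011.
Concatenate: 00011001011 = 0xCB (11 bits → U+00CB).

U+00CB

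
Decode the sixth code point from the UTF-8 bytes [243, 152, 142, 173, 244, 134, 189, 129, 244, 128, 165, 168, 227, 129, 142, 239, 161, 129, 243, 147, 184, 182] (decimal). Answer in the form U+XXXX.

Offset 0: leading byte 0xF3 = 11110011 → 4-byte char #1 = F3 98 8E AD.
Offset 4: leading byte 0xF4 = 11110100 → 4-byte char #2 = F4 86 BD 81.
Offset 8: leading byte 0xF4 = 11110100 → 4-byte char #3 = F4 80 A5 A8.
Offset 12: leading byte 0xE3 = 11100011 → 3-byte char #4 = E3 81 8E.
Offset 15: leading byte 0xEF = 11101111 → 3-byte char #5 = EF A1 81.
Offset 18: leading byte 0xF3 = 11110011 → 4-byte char #6 = F3 93 B8 B6.
Leading byte 0xF3 = 11110011 matches 11110xxx → 4-byte sequence.
Byte 1: 0xF3 = 11110011, payload 011 (3 bits).
Byte 2: 0x93 = 10010011 (10xxxxxx ✓), payload 010011.
Byte 3: 0xB8 = 10111000 (10xxxxxx ✓), payload 111000.
Byte 4: 0xB6 = 10110110 (10xxxxxx ✓), payload 110110.
Concatenate: 011010011111000110110 = 0xD3E36 (21 bits → U+D3E36).

U+D3E36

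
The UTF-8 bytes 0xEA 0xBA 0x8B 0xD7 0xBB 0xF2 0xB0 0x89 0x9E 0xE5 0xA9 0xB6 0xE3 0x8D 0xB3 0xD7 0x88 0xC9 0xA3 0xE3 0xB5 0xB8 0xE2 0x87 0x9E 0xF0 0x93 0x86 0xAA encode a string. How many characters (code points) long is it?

10

Byte at offset 0: 0xEA = 11101010 → 3-byte char (#1). Advance 3.
Byte at offset 3: 0xD7 = 11010111 → 2-byte char (#2). Advance 2.
Byte at offset 5: 0xF2 = 11110010 → 4-byte char (#3). Advance 4.
Byte at offset 9: 0xE5 = 11100101 → 3-byte char (#4). Advance 3.
Byte at offset 12: 0xE3 = 11100011 → 3-byte char (#5). Advance 3.
Byte at offset 15: 0xD7 = 11010111 → 2-byte char (#6). Advance 2.
Byte at offset 17: 0xC9 = 11001001 → 2-byte char (#7). Advance 2.
Byte at offset 19: 0xE3 = 11100011 → 3-byte char (#8). Advance 3.
Byte at offset 22: 0xE2 = 11100010 → 3-byte char (#9). Advance 3.
Byte at offset 25: 0xF0 = 11110000 → 4-byte char (#10). Advance 4.
Reached end at offset 29 after 10 code points.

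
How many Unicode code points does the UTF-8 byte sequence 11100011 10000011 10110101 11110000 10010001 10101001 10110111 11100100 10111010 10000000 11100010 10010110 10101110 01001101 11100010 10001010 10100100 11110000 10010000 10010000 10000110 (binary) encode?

Byte at offset 0: 0xE3 = 11100011 → 3-byte char (#1). Advance 3.
Byte at offset 3: 0xF0 = 11110000 → 4-byte char (#2). Advance 4.
Byte at offset 7: 0xE4 = 11100100 → 3-byte char (#3). Advance 3.
Byte at offset 10: 0xE2 = 11100010 → 3-byte char (#4). Advance 3.
Byte at offset 13: 0x4D = 01001101 → 1-byte char (#5). Advance 1.
Byte at offset 14: 0xE2 = 11100010 → 3-byte char (#6). Advance 3.
Byte at offset 17: 0xF0 = 11110000 → 4-byte char (#7). Advance 4.
Reached end at offset 21 after 7 code points.

7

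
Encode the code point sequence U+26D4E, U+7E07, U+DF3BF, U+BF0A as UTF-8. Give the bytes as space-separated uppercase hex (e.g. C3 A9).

U+26D4E: 4-byte form → F0 A6 B5 8E.
U+7E07: 3-byte form → E7 B8 87.
U+DF3BF: 4-byte form → F3 9F 8E BF.
U+BF0A: 3-byte form → EB BC 8A.
Concatenated (14 bytes): F0 A6 B5 8E E7 B8 87 F3 9F 8E BF EB BC 8A.

F0 A6 B5 8E E7 B8 87 F3 9F 8E BF EB BC 8A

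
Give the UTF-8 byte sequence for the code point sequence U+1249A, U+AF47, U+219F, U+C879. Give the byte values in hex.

F0 92 92 9A EA BD 87 E2 86 9F EC A1 B9

U+1249A: 4-byte form → F0 92 92 9A.
U+AF47: 3-byte form → EA BD 87.
U+219F: 3-byte form → E2 86 9F.
U+C879: 3-byte form → EC A1 B9.
Concatenated (13 bytes): F0 92 92 9A EA BD 87 E2 86 9F EC A1 B9.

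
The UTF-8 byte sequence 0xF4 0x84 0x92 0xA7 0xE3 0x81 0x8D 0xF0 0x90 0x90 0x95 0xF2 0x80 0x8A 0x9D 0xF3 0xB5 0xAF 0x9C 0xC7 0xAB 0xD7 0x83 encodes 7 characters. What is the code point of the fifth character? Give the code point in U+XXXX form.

U+F5BDC

Offset 0: leading byte 0xF4 = 11110100 → 4-byte char #1 = F4 84 92 A7.
Offset 4: leading byte 0xE3 = 11100011 → 3-byte char #2 = E3 81 8D.
Offset 7: leading byte 0xF0 = 11110000 → 4-byte char #3 = F0 90 90 95.
Offset 11: leading byte 0xF2 = 11110010 → 4-byte char #4 = F2 80 8A 9D.
Offset 15: leading byte 0xF3 = 11110011 → 4-byte char #5 = F3 B5 AF 9C.
Leading byte 0xF3 = 11110011 matches 11110xxx → 4-byte sequence.
Byte 1: 0xF3 = 11110011, payload 011 (3 bits).
Byte 2: 0xB5 = 10110101 (10xxxxxx ✓), payload 110101.
Byte 3: 0xAF = 10101111 (10xxxxxx ✓), payload 101111.
Byte 4: 0x9C = 10011100 (10xxxxxx ✓), payload 011100.
Concatenate: 011110101101111011100 = 0xF5BDC (21 bits → U+F5BDC).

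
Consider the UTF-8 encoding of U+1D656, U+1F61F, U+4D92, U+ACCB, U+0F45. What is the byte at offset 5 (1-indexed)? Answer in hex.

0xF0

1-indexed offset 5 is 0-indexed offset 4.
U+1D656 → 4-byte form F0 9D 99 96 at offsets 0–3.
U+1F61F → 4-byte form F0 9F 98 9F at offsets 4–7.
Offset 4 falls in char 2's range; it's byte 1 of F0 9F 98 9F = 0xF0.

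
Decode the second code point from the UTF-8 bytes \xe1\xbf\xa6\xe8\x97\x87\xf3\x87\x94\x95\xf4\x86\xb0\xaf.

U+85C7

Offset 0: leading byte 0xE1 = 11100001 → 3-byte char #1 = E1 BF A6.
Offset 3: leading byte 0xE8 = 11101000 → 3-byte char #2 = E8 97 87.
Leading byte 0xE8 = 11101000 matches 1110xxxx → 3-byte sequence.
Byte 1: 0xE8 = 11101000, payload 1000 (4 bits).
Byte 2: 0x97 = 10010111 (10xxxxxx ✓), payload 010111.
Byte 3: 0x87 = 10000111 (10xxxxxx ✓), payload 000111.
Concatenate: 1000010111000111 = 0x85C7 (16 bits → U+85C7).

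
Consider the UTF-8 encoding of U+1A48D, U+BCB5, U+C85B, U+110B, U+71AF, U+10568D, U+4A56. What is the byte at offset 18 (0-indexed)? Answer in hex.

U+1A48D → 4-byte form F0 9A 92 8D at offsets 0–3.
U+BCB5 → 3-byte form EB B2 B5 at offsets 4–6.
U+C85B → 3-byte form EC A1 9B at offsets 7–9.
U+110B → 3-byte form E1 84 8B at offsets 10–12.
U+71AF → 3-byte form E7 86 AF at offsets 13–15.
U+10568D → 4-byte form F4 85 9A 8D at offsets 16–19.
Offset 18 falls in char 6's range; it's byte 3 of F4 85 9A 8D = 0x9A.

0x9A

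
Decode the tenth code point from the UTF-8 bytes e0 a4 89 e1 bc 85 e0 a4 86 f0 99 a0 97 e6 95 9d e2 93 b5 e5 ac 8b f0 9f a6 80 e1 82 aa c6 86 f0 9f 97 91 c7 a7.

U+0186

Offset 0: leading byte 0xE0 = 11100000 → 3-byte char #1 = E0 A4 89.
Offset 3: leading byte 0xE1 = 11100001 → 3-byte char #2 = E1 BC 85.
Offset 6: leading byte 0xE0 = 11100000 → 3-byte char #3 = E0 A4 86.
Offset 9: leading byte 0xF0 = 11110000 → 4-byte char #4 = F0 99 A0 97.
Offset 13: leading byte 0xE6 = 11100110 → 3-byte char #5 = E6 95 9D.
Offset 16: leading byte 0xE2 = 11100010 → 3-byte char #6 = E2 93 B5.
Offset 19: leading byte 0xE5 = 11100101 → 3-byte char #7 = E5 AC 8B.
Offset 22: leading byte 0xF0 = 11110000 → 4-byte char #8 = F0 9F A6 80.
Offset 26: leading byte 0xE1 = 11100001 → 3-byte char #9 = E1 82 AA.
Offset 29: leading byte 0xC6 = 11000110 → 2-byte char #10 = C6 86.
Leading byte 0xC6 = 11000110 matches 110xxxxx → 2-byte sequence.
Byte 1: 0xC6 = 11000110, payload 00110 (5 bits).
Byte 2: 0x86 = 10000110 (10xxxxxx ✓), payload 000110.
Concatenate: 00110000110 = 0x186 (11 bits → U+0186).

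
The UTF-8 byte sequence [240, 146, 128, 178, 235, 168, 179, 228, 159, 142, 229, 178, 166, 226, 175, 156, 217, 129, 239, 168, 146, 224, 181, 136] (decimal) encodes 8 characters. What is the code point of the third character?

U+47CE

Offset 0: leading byte 0xF0 = 11110000 → 4-byte char #1 = F0 92 80 B2.
Offset 4: leading byte 0xEB = 11101011 → 3-byte char #2 = EB A8 B3.
Offset 7: leading byte 0xE4 = 11100100 → 3-byte char #3 = E4 9F 8E.
Leading byte 0xE4 = 11100100 matches 1110xxxx → 3-byte sequence.
Byte 1: 0xE4 = 11100100, payload 0100 (4 bits).
Byte 2: 0x9F = 10011111 (10xxxxxx ✓), payload 011111.
Byte 3: 0x8E = 10001110 (10xxxxxx ✓), payload 001110.
Concatenate: 0100011111001110 = 0x47CE (16 bits → U+47CE).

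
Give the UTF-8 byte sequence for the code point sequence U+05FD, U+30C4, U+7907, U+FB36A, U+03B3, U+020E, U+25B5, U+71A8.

U+05FD: 2-byte form → D7 BD.
U+30C4: 3-byte form → E3 83 84.
U+7907: 3-byte form → E7 A4 87.
U+FB36A: 4-byte form → F3 BB 8D AA.
U+03B3: 2-byte form → CE B3.
U+020E: 2-byte form → C8 8E.
U+25B5: 3-byte form → E2 96 B5.
U+71A8: 3-byte form → E7 86 A8.
Concatenated (22 bytes): D7 BD E3 83 84 E7 A4 87 F3 BB 8D AA CE B3 C8 8E E2 96 B5 E7 86 A8.

D7 BD E3 83 84 E7 A4 87 F3 BB 8D AA CE B3 C8 8E E2 96 B5 E7 86 A8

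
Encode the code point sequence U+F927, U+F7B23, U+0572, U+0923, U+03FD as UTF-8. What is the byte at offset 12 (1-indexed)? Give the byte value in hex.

0xA3

1-indexed offset 12 is 0-indexed offset 11.
U+F927 → 3-byte form EF A4 A7 at offsets 0–2.
U+F7B23 → 4-byte form F3 B7 AC A3 at offsets 3–6.
U+0572 → 2-byte form D5 B2 at offsets 7–8.
U+0923 → 3-byte form E0 A4 A3 at offsets 9–11.
Offset 11 falls in char 4's range; it's byte 3 of E0 A4 A3 = 0xA3.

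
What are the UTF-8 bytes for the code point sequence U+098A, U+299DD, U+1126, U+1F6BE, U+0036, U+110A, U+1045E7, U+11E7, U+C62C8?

E0 A6 8A F0 A9 A7 9D E1 84 A6 F0 9F 9A BE 36 E1 84 8A F4 84 97 A7 E1 87 A7 F3 86 8B 88

U+098A: 3-byte form → E0 A6 8A.
U+299DD: 4-byte form → F0 A9 A7 9D.
U+1126: 3-byte form → E1 84 A6.
U+1F6BE: 4-byte form → F0 9F 9A BE.
U+0036: 1-byte form → 36.
U+110A: 3-byte form → E1 84 8A.
U+1045E7: 4-byte form → F4 84 97 A7.
U+11E7: 3-byte form → E1 87 A7.
U+C62C8: 4-byte form → F3 86 8B 88.
Concatenated (29 bytes): E0 A6 8A F0 A9 A7 9D E1 84 A6 F0 9F 9A BE 36 E1 84 8A F4 84 97 A7 E1 87 A7 F3 86 8B 88.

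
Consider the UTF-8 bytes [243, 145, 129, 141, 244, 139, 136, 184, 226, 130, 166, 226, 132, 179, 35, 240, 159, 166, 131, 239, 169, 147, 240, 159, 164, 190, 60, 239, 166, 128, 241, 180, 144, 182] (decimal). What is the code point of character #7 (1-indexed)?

U+FA53

Offset 0: leading byte 0xF3 = 11110011 → 4-byte char #1 = F3 91 81 8D.
Offset 4: leading byte 0xF4 = 11110100 → 4-byte char #2 = F4 8B 88 B8.
Offset 8: leading byte 0xE2 = 11100010 → 3-byte char #3 = E2 82 A6.
Offset 11: leading byte 0xE2 = 11100010 → 3-byte char #4 = E2 84 B3.
Offset 14: leading byte 0x23 = 00100011 → 1-byte char #5 = 23.
Offset 15: leading byte 0xF0 = 11110000 → 4-byte char #6 = F0 9F A6 83.
Offset 19: leading byte 0xEF = 11101111 → 3-byte char #7 = EF A9 93.
Leading byte 0xEF = 11101111 matches 1110xxxx → 3-byte sequence.
Byte 1: 0xEF = 11101111, payload 1111 (4 bits).
Byte 2: 0xA9 = 10101001 (10xxxxxx ✓), payload 101001.
Byte 3: 0x93 = 10010011 (10xxxxxx ✓), payload 010011.
Concatenate: 1111101001010011 = 0xFA53 (16 bits → U+FA53).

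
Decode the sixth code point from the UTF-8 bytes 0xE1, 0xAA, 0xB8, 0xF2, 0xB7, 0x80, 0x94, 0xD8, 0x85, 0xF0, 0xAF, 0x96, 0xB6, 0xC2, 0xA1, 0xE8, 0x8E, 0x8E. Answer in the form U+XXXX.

U+838E

Offset 0: leading byte 0xE1 = 11100001 → 3-byte char #1 = E1 AA B8.
Offset 3: leading byte 0xF2 = 11110010 → 4-byte char #2 = F2 B7 80 94.
Offset 7: leading byte 0xD8 = 11011000 → 2-byte char #3 = D8 85.
Offset 9: leading byte 0xF0 = 11110000 → 4-byte char #4 = F0 AF 96 B6.
Offset 13: leading byte 0xC2 = 11000010 → 2-byte char #5 = C2 A1.
Offset 15: leading byte 0xE8 = 11101000 → 3-byte char #6 = E8 8E 8E.
Leading byte 0xE8 = 11101000 matches 1110xxxx → 3-byte sequence.
Byte 1: 0xE8 = 11101000, payload 1000 (4 bits).
Byte 2: 0x8E = 10001110 (10xxxxxx ✓), payload 001110.
Byte 3: 0x8E = 10001110 (10xxxxxx ✓), payload 001110.
Concatenate: 1000001110001110 = 0x838E (16 bits → U+838E).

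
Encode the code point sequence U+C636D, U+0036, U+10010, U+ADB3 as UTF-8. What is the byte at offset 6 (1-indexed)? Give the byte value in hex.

1-indexed offset 6 is 0-indexed offset 5.
U+C636D → 4-byte form F3 86 8D AD at offsets 0–3.
U+0036 → 1-byte form 36 at offsets 4–4.
U+10010 → 4-byte form F0 90 80 90 at offsets 5–8.
Offset 5 falls in char 3's range; it's byte 1 of F0 90 80 90 = 0xF0.

0xF0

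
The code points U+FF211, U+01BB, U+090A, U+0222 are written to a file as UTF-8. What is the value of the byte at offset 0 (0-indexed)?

U+FF211 → 4-byte form F3 BF 88 91 at offsets 0–3.
Offset 0 falls in char 1's range; it's byte 1 of F3 BF 88 91 = 0xF3.

0xF3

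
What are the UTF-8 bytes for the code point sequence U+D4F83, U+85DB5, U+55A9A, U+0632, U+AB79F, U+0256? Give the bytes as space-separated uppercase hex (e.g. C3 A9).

F3 94 BE 83 F2 85 B6 B5 F1 95 AA 9A D8 B2 F2 AB 9E 9F C9 96

U+D4F83: 4-byte form → F3 94 BE 83.
U+85DB5: 4-byte form → F2 85 B6 B5.
U+55A9A: 4-byte form → F1 95 AA 9A.
U+0632: 2-byte form → D8 B2.
U+AB79F: 4-byte form → F2 AB 9E 9F.
U+0256: 2-byte form → C9 96.
Concatenated (20 bytes): F3 94 BE 83 F2 85 B6 B5 F1 95 AA 9A D8 B2 F2 AB 9E 9F C9 96.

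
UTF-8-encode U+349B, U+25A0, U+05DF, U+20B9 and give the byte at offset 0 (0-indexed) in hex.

U+349B → 3-byte form E3 92 9B at offsets 0–2.
Offset 0 falls in char 1's range; it's byte 1 of E3 92 9B = 0xE3.

0xE3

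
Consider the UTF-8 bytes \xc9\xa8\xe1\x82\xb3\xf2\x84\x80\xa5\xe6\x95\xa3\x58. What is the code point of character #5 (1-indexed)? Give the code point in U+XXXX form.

Offset 0: leading byte 0xC9 = 11001001 → 2-byte char #1 = C9 A8.
Offset 2: leading byte 0xE1 = 11100001 → 3-byte char #2 = E1 82 B3.
Offset 5: leading byte 0xF2 = 11110010 → 4-byte char #3 = F2 84 80 A5.
Offset 9: leading byte 0xE6 = 11100110 → 3-byte char #4 = E6 95 A3.
Offset 12: leading byte 0x58 = 01011000 → 1-byte char #5 = 58.
Leading byte 0x58 = 01011000 matches 0xxxxxxx → 1-byte sequence.
Byte 1: 0x58 = 01011000, payload 1011000 (7 bits).
Concatenate: 1011000 = 0x58 (7 bits → U+0058).

U+0058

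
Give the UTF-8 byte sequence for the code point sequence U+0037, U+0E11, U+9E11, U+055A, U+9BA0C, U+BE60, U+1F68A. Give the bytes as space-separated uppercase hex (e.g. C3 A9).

U+0037: 1-byte form → 37.
U+0E11: 3-byte form → E0 B8 91.
U+9E11: 3-byte form → E9 B8 91.
U+055A: 2-byte form → D5 9A.
U+9BA0C: 4-byte form → F2 9B A8 8C.
U+BE60: 3-byte form → EB B9 A0.
U+1F68A: 4-byte form → F0 9F 9A 8A.
Concatenated (20 bytes): 37 E0 B8 91 E9 B8 91 D5 9A F2 9B A8 8C EB B9 A0 F0 9F 9A 8A.

37 E0 B8 91 E9 B8 91 D5 9A F2 9B A8 8C EB B9 A0 F0 9F 9A 8A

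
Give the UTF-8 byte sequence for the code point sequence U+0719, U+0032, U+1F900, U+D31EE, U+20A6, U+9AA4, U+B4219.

U+0719: 2-byte form → DC 99.
U+0032: 1-byte form → 32.
U+1F900: 4-byte form → F0 9F A4 80.
U+D31EE: 4-byte form → F3 93 87 AE.
U+20A6: 3-byte form → E2 82 A6.
U+9AA4: 3-byte form → E9 AA A4.
U+B4219: 4-byte form → F2 B4 88 99.
Concatenated (21 bytes): DC 99 32 F0 9F A4 80 F3 93 87 AE E2 82 A6 E9 AA A4 F2 B4 88 99.

DC 99 32 F0 9F A4 80 F3 93 87 AE E2 82 A6 E9 AA A4 F2 B4 88 99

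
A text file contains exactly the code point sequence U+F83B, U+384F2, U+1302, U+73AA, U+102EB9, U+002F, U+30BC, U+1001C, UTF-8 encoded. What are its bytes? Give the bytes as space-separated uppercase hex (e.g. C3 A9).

U+F83B: 3-byte form → EF A0 BB.
U+384F2: 4-byte form → F0 B8 93 B2.
U+1302: 3-byte form → E1 8C 82.
U+73AA: 3-byte form → E7 8E AA.
U+102EB9: 4-byte form → F4 82 BA B9.
U+002F: 1-byte form → 2F.
U+30BC: 3-byte form → E3 82 BC.
U+1001C: 4-byte form → F0 90 80 9C.
Concatenated (25 bytes): EF A0 BB F0 B8 93 B2 E1 8C 82 E7 8E AA F4 82 BA B9 2F E3 82 BC F0 90 80 9C.

EF A0 BB F0 B8 93 B2 E1 8C 82 E7 8E AA F4 82 BA B9 2F E3 82 BC F0 90 80 9C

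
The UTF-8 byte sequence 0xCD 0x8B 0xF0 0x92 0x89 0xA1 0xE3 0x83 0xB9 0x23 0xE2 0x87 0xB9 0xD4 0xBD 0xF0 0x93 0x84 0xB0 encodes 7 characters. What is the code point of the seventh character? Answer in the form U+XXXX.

U+13130

Offset 0: leading byte 0xCD = 11001101 → 2-byte char #1 = CD 8B.
Offset 2: leading byte 0xF0 = 11110000 → 4-byte char #2 = F0 92 89 A1.
Offset 6: leading byte 0xE3 = 11100011 → 3-byte char #3 = E3 83 B9.
Offset 9: leading byte 0x23 = 00100011 → 1-byte char #4 = 23.
Offset 10: leading byte 0xE2 = 11100010 → 3-byte char #5 = E2 87 B9.
Offset 13: leading byte 0xD4 = 11010100 → 2-byte char #6 = D4 BD.
Offset 15: leading byte 0xF0 = 11110000 → 4-byte char #7 = F0 93 84 B0.
Leading byte 0xF0 = 11110000 matches 11110xxx → 4-byte sequence.
Byte 1: 0xF0 = 11110000, payload 000 (3 bits).
Byte 2: 0x93 = 10010011 (10xxxxxx ✓), payload 010011.
Byte 3: 0x84 = 10000100 (10xxxxxx ✓), payload 000100.
Byte 4: 0xB0 = 10110000 (10xxxxxx ✓), payload 110000.
Concatenate: 000010011000100110000 = 0x13130 (21 bits → U+13130).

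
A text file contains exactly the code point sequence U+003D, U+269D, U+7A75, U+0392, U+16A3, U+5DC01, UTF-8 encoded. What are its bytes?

U+003D: 1-byte form → 3D.
U+269D: 3-byte form → E2 9A 9D.
U+7A75: 3-byte form → E7 A9 B5.
U+0392: 2-byte form → CE 92.
U+16A3: 3-byte form → E1 9A A3.
U+5DC01: 4-byte form → F1 9D B0 81.
Concatenated (16 bytes): 3D E2 9A 9D E7 A9 B5 CE 92 E1 9A A3 F1 9D B0 81.

3D E2 9A 9D E7 A9 B5 CE 92 E1 9A A3 F1 9D B0 81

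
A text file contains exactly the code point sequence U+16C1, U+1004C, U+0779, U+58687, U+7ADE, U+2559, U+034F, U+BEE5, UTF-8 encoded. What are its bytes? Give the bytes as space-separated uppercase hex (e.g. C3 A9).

E1 9B 81 F0 90 81 8C DD B9 F1 98 9A 87 E7 AB 9E E2 95 99 CD 8F EB BB A5

U+16C1: 3-byte form → E1 9B 81.
U+1004C: 4-byte form → F0 90 81 8C.
U+0779: 2-byte form → DD B9.
U+58687: 4-byte form → F1 98 9A 87.
U+7ADE: 3-byte form → E7 AB 9E.
U+2559: 3-byte form → E2 95 99.
U+034F: 2-byte form → CD 8F.
U+BEE5: 3-byte form → EB BB A5.
Concatenated (24 bytes): E1 9B 81 F0 90 81 8C DD B9 F1 98 9A 87 E7 AB 9E E2 95 99 CD 8F EB BB A5.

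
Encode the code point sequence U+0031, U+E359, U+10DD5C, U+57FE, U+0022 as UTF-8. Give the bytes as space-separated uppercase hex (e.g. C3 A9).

U+0031: 1-byte form → 31.
U+E359: 3-byte form → EE 8D 99.
U+10DD5C: 4-byte form → F4 8D B5 9C.
U+57FE: 3-byte form → E5 9F BE.
U+0022: 1-byte form → 22.
Concatenated (12 bytes): 31 EE 8D 99 F4 8D B5 9C E5 9F BE 22.

31 EE 8D 99 F4 8D B5 9C E5 9F BE 22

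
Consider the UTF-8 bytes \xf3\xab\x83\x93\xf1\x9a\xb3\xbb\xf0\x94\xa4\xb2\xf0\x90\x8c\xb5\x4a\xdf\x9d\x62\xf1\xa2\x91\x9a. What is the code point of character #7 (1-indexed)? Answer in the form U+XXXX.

Offset 0: leading byte 0xF3 = 11110011 → 4-byte char #1 = F3 AB 83 93.
Offset 4: leading byte 0xF1 = 11110001 → 4-byte char #2 = F1 9A B3 BB.
Offset 8: leading byte 0xF0 = 11110000 → 4-byte char #3 = F0 94 A4 B2.
Offset 12: leading byte 0xF0 = 11110000 → 4-byte char #4 = F0 90 8C B5.
Offset 16: leading byte 0x4A = 01001010 → 1-byte char #5 = 4A.
Offset 17: leading byte 0xDF = 11011111 → 2-byte char #6 = DF 9D.
Offset 19: leading byte 0x62 = 01100010 → 1-byte char #7 = 62.
Leading byte 0x62 = 01100010 matches 0xxxxxxx → 1-byte sequence.
Byte 1: 0x62 = 01100010, payload 1100010 (7 bits).
Concatenate: 1100010 = 0x62 (7 bits → U+0062).

U+0062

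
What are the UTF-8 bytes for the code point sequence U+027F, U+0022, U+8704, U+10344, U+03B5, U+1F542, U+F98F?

U+027F: 2-byte form → C9 BF.
U+0022: 1-byte form → 22.
U+8704: 3-byte form → E8 9C 84.
U+10344: 4-byte form → F0 90 8D 84.
U+03B5: 2-byte form → CE B5.
U+1F542: 4-byte form → F0 9F 95 82.
U+F98F: 3-byte form → EF A6 8F.
Concatenated (19 bytes): C9 BF 22 E8 9C 84 F0 90 8D 84 CE B5 F0 9F 95 82 EF A6 8F.

C9 BF 22 E8 9C 84 F0 90 8D 84 CE B5 F0 9F 95 82 EF A6 8F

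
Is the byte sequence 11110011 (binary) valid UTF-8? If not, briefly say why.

Leading byte 0xF3 = 11110011 → 4-byte form, but only 1 byte is present.

invalid (sequence truncated)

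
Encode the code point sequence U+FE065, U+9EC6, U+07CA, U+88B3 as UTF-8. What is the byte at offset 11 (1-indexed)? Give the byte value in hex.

0xA2

1-indexed offset 11 is 0-indexed offset 10.
U+FE065 → 4-byte form F3 BE 81 A5 at offsets 0–3.
U+9EC6 → 3-byte form E9 BB 86 at offsets 4–6.
U+07CA → 2-byte form DF 8A at offsets 7–8.
U+88B3 → 3-byte form E8 A2 B3 at offsets 9–11.
Offset 10 falls in char 4's range; it's byte 2 of E8 A2 B3 = 0xA2.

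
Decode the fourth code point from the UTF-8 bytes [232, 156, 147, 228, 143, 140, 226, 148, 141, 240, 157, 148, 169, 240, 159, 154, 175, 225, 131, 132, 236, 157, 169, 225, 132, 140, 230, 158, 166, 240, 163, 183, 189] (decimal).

U+1D529

Offset 0: leading byte 0xE8 = 11101000 → 3-byte char #1 = E8 9C 93.
Offset 3: leading byte 0xE4 = 11100100 → 3-byte char #2 = E4 8F 8C.
Offset 6: leading byte 0xE2 = 11100010 → 3-byte char #3 = E2 94 8D.
Offset 9: leading byte 0xF0 = 11110000 → 4-byte char #4 = F0 9D 94 A9.
Leading byte 0xF0 = 11110000 matches 11110xxx → 4-byte sequence.
Byte 1: 0xF0 = 11110000, payload 000 (3 bits).
Byte 2: 0x9D = 10011101 (10xxxxxx ✓), payload 011101.
Byte 3: 0x94 = 10010100 (10xxxxxx ✓), payload 010100.
Byte 4: 0xA9 = 10101001 (10xxxxxx ✓), payload 101001.
Concatenate: 000011101010100101001 = 0x1D529 (21 bits → U+1D529).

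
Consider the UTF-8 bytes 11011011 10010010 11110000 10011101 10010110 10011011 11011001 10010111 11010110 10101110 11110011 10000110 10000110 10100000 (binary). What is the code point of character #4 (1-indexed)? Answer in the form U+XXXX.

Offset 0: leading byte 0xDB = 11011011 → 2-byte char #1 = DB 92.
Offset 2: leading byte 0xF0 = 11110000 → 4-byte char #2 = F0 9D 96 9B.
Offset 6: leading byte 0xD9 = 11011001 → 2-byte char #3 = D9 97.
Offset 8: leading byte 0xD6 = 11010110 → 2-byte char #4 = D6 AE.
Leading byte 0xD6 = 11010110 matches 110xxxxx → 2-byte sequence.
Byte 1: 0xD6 = 11010110, payload 10110 (5 bits).
Byte 2: 0xAE = 10101110 (10xxxxxx ✓), payload 101110.
Concatenate: 10110101110 = 0x5AE (11 bits → U+05AE).

U+05AE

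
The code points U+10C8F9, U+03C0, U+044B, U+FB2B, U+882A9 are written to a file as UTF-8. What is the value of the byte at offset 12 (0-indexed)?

U+10C8F9 → 4-byte form F4 8C A3 B9 at offsets 0–3.
U+03C0 → 2-byte form CF 80 at offsets 4–5.
U+044B → 2-byte form D1 8B at offsets 6–7.
U+FB2B → 3-byte form EF AC AB at offsets 8–10.
U+882A9 → 4-byte form F2 88 8A A9 at offsets 11–14.
Offset 12 falls in char 5's range; it's byte 2 of F2 88 8A A9 = 0x88.

0x88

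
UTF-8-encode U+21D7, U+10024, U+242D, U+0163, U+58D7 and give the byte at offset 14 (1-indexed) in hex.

1-indexed offset 14 is 0-indexed offset 13.
U+21D7 → 3-byte form E2 87 97 at offsets 0–2.
U+10024 → 4-byte form F0 90 80 A4 at offsets 3–6.
U+242D → 3-byte form E2 90 AD at offsets 7–9.
U+0163 → 2-byte form C5 A3 at offsets 10–11.
U+58D7 → 3-byte form E5 A3 97 at offsets 12–14.
Offset 13 falls in char 5's range; it's byte 2 of E5 A3 97 = 0xA3.

0xA3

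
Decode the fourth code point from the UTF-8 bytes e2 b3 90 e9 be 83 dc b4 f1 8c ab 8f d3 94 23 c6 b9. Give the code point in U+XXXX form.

Offset 0: leading byte 0xE2 = 11100010 → 3-byte char #1 = E2 B3 90.
Offset 3: leading byte 0xE9 = 11101001 → 3-byte char #2 = E9 BE 83.
Offset 6: leading byte 0xDC = 11011100 → 2-byte char #3 = DC B4.
Offset 8: leading byte 0xF1 = 11110001 → 4-byte char #4 = F1 8C AB 8F.
Leading byte 0xF1 = 11110001 matches 11110xxx → 4-byte sequence.
Byte 1: 0xF1 = 11110001, payload 001 (3 bits).
Byte 2: 0x8C = 10001100 (10xxxxxx ✓), payload 001100.
Byte 3: 0xAB = 10101011 (10xxxxxx ✓), payload 101011.
Byte 4: 0x8F = 10001111 (10xxxxxx ✓), payload 001111.
Concatenate: 001001100101011001111 = 0x4CACF (21 bits → U+4CACF).

U+4CACF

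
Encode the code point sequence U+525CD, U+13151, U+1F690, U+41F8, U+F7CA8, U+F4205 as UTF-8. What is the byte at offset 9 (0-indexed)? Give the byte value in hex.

0x9F

U+525CD → 4-byte form F1 92 97 8D at offsets 0–3.
U+13151 → 4-byte form F0 93 85 91 at offsets 4–7.
U+1F690 → 4-byte form F0 9F 9A 90 at offsets 8–11.
Offset 9 falls in char 3's range; it's byte 2 of F0 9F 9A 90 = 0x9F.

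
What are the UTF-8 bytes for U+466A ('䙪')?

U+466A = 0x466A = 18026 decimal. In range U+0800–U+FFFF → 3-byte form: 1110xxxx 10xxxxxx 10xxxxxx.
Binary (16 bits): 0100011001101010.
Split 4+6+6: 0100 | 011001 | 101010.
Byte 1: 11100100 = 0xE4.
Byte 2: 10011001 = 0x99.
Byte 3: 10101010 = 0xAA.

E4 99 AA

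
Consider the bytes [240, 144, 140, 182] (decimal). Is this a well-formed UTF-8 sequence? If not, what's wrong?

Leading byte 0xF0 = 11110000 → 4-byte form.
Continuation bytes 0x90=10010000, 0x8C=10001100, 0xB6=10110110 all match 10xxxxxx.
Decoded value 0x10336 is ≥ 0x10000 (shortest form) and not a surrogate.

valid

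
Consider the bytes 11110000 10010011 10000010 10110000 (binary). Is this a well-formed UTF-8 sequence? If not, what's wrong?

Leading byte 0xF0 = 11110000 → 4-byte form.
Continuation bytes 0x93=10010011, 0x82=10000010, 0xB0=10110000 all match 10xxxxxx.
Decoded value 0x130B0 is ≥ 0x10000 (shortest form) and not a surrogate.

valid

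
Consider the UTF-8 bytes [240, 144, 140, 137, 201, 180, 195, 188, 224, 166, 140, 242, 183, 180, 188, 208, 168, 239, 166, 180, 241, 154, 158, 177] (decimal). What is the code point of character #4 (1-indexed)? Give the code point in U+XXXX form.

U+098C

Offset 0: leading byte 0xF0 = 11110000 → 4-byte char #1 = F0 90 8C 89.
Offset 4: leading byte 0xC9 = 11001001 → 2-byte char #2 = C9 B4.
Offset 6: leading byte 0xC3 = 11000011 → 2-byte char #3 = C3 BC.
Offset 8: leading byte 0xE0 = 11100000 → 3-byte char #4 = E0 A6 8C.
Leading byte 0xE0 = 11100000 matches 1110xxxx → 3-byte sequence.
Byte 1: 0xE0 = 11100000, payload 0000 (4 bits).
Byte 2: 0xA6 = 10100110 (10xxxxxx ✓), payload 100110.
Byte 3: 0x8C = 10001100 (10xxxxxx ✓), payload 001100.
Concatenate: 0000100110001100 = 0x98C (16 bits → U+098C).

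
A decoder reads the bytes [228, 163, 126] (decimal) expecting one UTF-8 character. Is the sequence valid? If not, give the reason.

invalid (non-continuation byte where continuation expected)

Leading byte 0xE4 = 11100100 → 3-byte form.
Byte 3 is 0x7E = 01111110, which is not 10xxxxxx — expected a continuation byte.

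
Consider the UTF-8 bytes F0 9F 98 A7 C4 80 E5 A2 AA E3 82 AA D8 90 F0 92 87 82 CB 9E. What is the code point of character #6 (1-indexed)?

Offset 0: leading byte 0xF0 = 11110000 → 4-byte char #1 = F0 9F 98 A7.
Offset 4: leading byte 0xC4 = 11000100 → 2-byte char #2 = C4 80.
Offset 6: leading byte 0xE5 = 11100101 → 3-byte char #3 = E5 A2 AA.
Offset 9: leading byte 0xE3 = 11100011 → 3-byte char #4 = E3 82 AA.
Offset 12: leading byte 0xD8 = 11011000 → 2-byte char #5 = D8 90.
Offset 14: leading byte 0xF0 = 11110000 → 4-byte char #6 = F0 92 87 82.
Leading byte 0xF0 = 11110000 matches 11110xxx → 4-byte sequence.
Byte 1: 0xF0 = 11110000, payload 000 (3 bits).
Byte 2: 0x92 = 10010010 (10xxxxxx ✓), payload 010010.
Byte 3: 0x87 = 10000111 (10xxxxxx ✓), payload 000111.
Byte 4: 0x82 = 10000010 (10xxxxxx ✓), payload 000010.
Concatenate: 000010010000111000010 = 0x121C2 (21 bits → U+121C2).

U+121C2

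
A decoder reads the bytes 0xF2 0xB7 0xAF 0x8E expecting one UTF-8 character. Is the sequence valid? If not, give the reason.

valid

Leading byte 0xF2 = 11110010 → 4-byte form.
Continuation bytes 0xB7=10110111, 0xAF=10101111, 0x8E=10001110 all match 10xxxxxx.
Decoded value 0xB7BCE is ≥ 0x10000 (shortest form) and not a surrogate.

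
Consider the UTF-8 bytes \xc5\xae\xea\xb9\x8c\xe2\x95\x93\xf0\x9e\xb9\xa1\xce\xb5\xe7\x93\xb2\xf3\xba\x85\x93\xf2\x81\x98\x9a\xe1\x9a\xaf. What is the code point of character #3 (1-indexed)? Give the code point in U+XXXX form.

Offset 0: leading byte 0xC5 = 11000101 → 2-byte char #1 = C5 AE.
Offset 2: leading byte 0xEA = 11101010 → 3-byte char #2 = EA B9 8C.
Offset 5: leading byte 0xE2 = 11100010 → 3-byte char #3 = E2 95 93.
Leading byte 0xE2 = 11100010 matches 1110xxxx → 3-byte sequence.
Byte 1: 0xE2 = 11100010, payload 0010 (4 bits).
Byte 2: 0x95 = 10010101 (10xxxxxx ✓), payload 010101.
Byte 3: 0x93 = 10010011 (10xxxxxx ✓), payload 010011.
Concatenate: 0010010101010011 = 0x2553 (16 bits → U+2553).

U+2553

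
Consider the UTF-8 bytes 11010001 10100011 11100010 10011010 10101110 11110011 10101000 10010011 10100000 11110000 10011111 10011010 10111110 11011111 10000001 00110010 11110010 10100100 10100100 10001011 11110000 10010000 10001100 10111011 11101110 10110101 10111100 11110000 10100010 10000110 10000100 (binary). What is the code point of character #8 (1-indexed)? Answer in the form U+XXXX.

Offset 0: leading byte 0xD1 = 11010001 → 2-byte char #1 = D1 A3.
Offset 2: leading byte 0xE2 = 11100010 → 3-byte char #2 = E2 9A AE.
Offset 5: leading byte 0xF3 = 11110011 → 4-byte char #3 = F3 A8 93 A0.
Offset 9: leading byte 0xF0 = 11110000 → 4-byte char #4 = F0 9F 9A BE.
Offset 13: leading byte 0xDF = 11011111 → 2-byte char #5 = DF 81.
Offset 15: leading byte 0x32 = 00110010 → 1-byte char #6 = 32.
Offset 16: leading byte 0xF2 = 11110010 → 4-byte char #7 = F2 A4 A4 8B.
Offset 20: leading byte 0xF0 = 11110000 → 4-byte char #8 = F0 90 8C BB.
Leading byte 0xF0 = 11110000 matches 11110xxx → 4-byte sequence.
Byte 1: 0xF0 = 11110000, payload 000 (3 bits).
Byte 2: 0x90 = 10010000 (10xxxxxx ✓), payload 010000.
Byte 3: 0x8C = 10001100 (10xxxxxx ✓), payload 001100.
Byte 4: 0xBB = 10111011 (10xxxxxx ✓), payload 111011.
Concatenate: 000010000001100111011 = 0x1033B (21 bits → U+1033B).

U+1033B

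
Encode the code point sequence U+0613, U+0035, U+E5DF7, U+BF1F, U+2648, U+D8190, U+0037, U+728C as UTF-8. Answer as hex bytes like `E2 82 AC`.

D8 93 35 F3 A5 B7 B7 EB BC 9F E2 99 88 F3 98 86 90 37 E7 8A 8C

U+0613: 2-byte form → D8 93.
U+0035: 1-byte form → 35.
U+E5DF7: 4-byte form → F3 A5 B7 B7.
U+BF1F: 3-byte form → EB BC 9F.
U+2648: 3-byte form → E2 99 88.
U+D8190: 4-byte form → F3 98 86 90.
U+0037: 1-byte form → 37.
U+728C: 3-byte form → E7 8A 8C.
Concatenated (21 bytes): D8 93 35 F3 A5 B7 B7 EB BC 9F E2 99 88 F3 98 86 90 37 E7 8A 8C.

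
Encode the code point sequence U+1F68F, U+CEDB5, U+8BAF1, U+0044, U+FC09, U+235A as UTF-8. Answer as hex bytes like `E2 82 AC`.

F0 9F 9A 8F F3 8E B6 B5 F2 8B AB B1 44 EF B0 89 E2 8D 9A

U+1F68F: 4-byte form → F0 9F 9A 8F.
U+CEDB5: 4-byte form → F3 8E B6 B5.
U+8BAF1: 4-byte form → F2 8B AB B1.
U+0044: 1-byte form → 44.
U+FC09: 3-byte form → EF B0 89.
U+235A: 3-byte form → E2 8D 9A.
Concatenated (19 bytes): F0 9F 9A 8F F3 8E B6 B5 F2 8B AB B1 44 EF B0 89 E2 8D 9A.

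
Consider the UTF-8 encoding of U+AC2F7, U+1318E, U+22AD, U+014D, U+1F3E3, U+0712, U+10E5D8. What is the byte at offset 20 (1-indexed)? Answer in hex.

0xF4

1-indexed offset 20 is 0-indexed offset 19.
U+AC2F7 → 4-byte form F2 AC 8B B7 at offsets 0–3.
U+1318E → 4-byte form F0 93 86 8E at offsets 4–7.
U+22AD → 3-byte form E2 8A AD at offsets 8–10.
U+014D → 2-byte form C5 8D at offsets 11–12.
U+1F3E3 → 4-byte form F0 9F 8F A3 at offsets 13–16.
U+0712 → 2-byte form DC 92 at offsets 17–18.
U+10E5D8 → 4-byte form F4 8E 97 98 at offsets 19–22.
Offset 19 falls in char 7's range; it's byte 1 of F4 8E 97 98 = 0xF4.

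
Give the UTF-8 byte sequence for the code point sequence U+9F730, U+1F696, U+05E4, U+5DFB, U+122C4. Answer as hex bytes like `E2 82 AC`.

U+9F730: 4-byte form → F2 9F 9C B0.
U+1F696: 4-byte form → F0 9F 9A 96.
U+05E4: 2-byte form → D7 A4.
U+5DFB: 3-byte form → E5 B7 BB.
U+122C4: 4-byte form → F0 92 8B 84.
Concatenated (17 bytes): F2 9F 9C B0 F0 9F 9A 96 D7 A4 E5 B7 BB F0 92 8B 84.

F2 9F 9C B0 F0 9F 9A 96 D7 A4 E5 B7 BB F0 92 8B 84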